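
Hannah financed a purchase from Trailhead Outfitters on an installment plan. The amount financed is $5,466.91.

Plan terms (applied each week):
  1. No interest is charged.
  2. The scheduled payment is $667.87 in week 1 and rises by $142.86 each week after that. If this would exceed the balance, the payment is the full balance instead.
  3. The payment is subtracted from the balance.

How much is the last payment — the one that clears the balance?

Week 1: $5,466.91 − $667.87 → $4,799.04
Week 2: $4,799.04 − $810.73 → $3,988.31
Week 3: $3,988.31 − $953.59 → $3,034.72
Week 4: $3,034.72 − $1,096.45 → $1,938.27
Week 5: $1,938.27 − $1,239.31 → $698.96
Week 6: $698.96 − $698.96 → $0.00

$698.96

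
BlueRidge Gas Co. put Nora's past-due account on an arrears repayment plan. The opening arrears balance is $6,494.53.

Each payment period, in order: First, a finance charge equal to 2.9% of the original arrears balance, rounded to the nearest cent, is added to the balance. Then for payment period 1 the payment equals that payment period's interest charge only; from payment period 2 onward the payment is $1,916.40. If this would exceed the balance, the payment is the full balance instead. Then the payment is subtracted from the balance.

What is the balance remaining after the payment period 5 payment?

$0.00

Payment period 1: opening $6,494.53; interest $188.34 → $6,682.87; payment $188.34; balance $6,494.53
Payment period 2: opening $6,494.53; interest $188.34 → $6,682.87; payment $1,916.40; balance $4,766.47
Payment period 3: opening $4,766.47; interest $188.34 → $4,954.81; payment $1,916.40; balance $3,038.41
Payment period 4: opening $3,038.41; interest $188.34 → $3,226.75; payment $1,916.40; balance $1,310.35
Payment period 5: opening $1,310.35; interest $188.34 → $1,498.69; payment $1,498.69; balance $0.00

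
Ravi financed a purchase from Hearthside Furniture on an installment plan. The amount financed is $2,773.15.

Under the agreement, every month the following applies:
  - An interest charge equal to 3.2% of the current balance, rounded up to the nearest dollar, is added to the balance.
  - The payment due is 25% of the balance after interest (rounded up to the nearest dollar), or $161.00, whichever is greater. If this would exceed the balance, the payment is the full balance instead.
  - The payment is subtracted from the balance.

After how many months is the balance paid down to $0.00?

# | Opening | Interest | Payment | End bal
1 | $2,773.15 | $89.00 | $716.00 | $2,146.15
2 | $2,146.15 | $69.00 | $554.00 | $1,661.15
3 | $1,661.15 | $54.00 | $429.00 | $1,286.15
4 | $1,286.15 | $42.00 | $333.00 | $995.15
5 | $995.15 | $32.00 | $257.00 | $770.15
6 | $770.15 | $25.00 | $199.00 | $596.15
7 | $596.15 | $20.00 | $161.00 | $455.15
8 | $455.15 | $15.00 | $161.00 | $309.15
9 | $309.15 | $10.00 | $161.00 | $158.15
10 | $158.15 | $6.00 | $161.00 | $3.15
11 | $3.15 | $1.00 | $4.15 | $0.00
Balance reaches $0.00 in month 11.

11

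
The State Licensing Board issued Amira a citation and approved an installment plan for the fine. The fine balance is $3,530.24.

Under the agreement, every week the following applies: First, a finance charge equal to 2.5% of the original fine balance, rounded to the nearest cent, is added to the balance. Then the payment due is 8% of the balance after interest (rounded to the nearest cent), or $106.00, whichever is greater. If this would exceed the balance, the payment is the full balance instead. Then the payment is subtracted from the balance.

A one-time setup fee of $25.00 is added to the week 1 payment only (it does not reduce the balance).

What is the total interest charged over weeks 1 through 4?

$353.04

# | Opening | Interest | Payment | Fee | End bal
1 | $3,530.24 | $88.26 | $289.48 | $25.00 | $3,329.02
2 | $3,329.02 | $88.26 | $273.38 | — | $3,143.90
3 | $3,143.90 | $88.26 | $258.57 | — | $2,973.59
4 | $2,973.59 | $88.26 | $244.95 | — | $2,816.90
Total interest: $88.26 + $88.26 + $88.26 + $88.26 = $353.04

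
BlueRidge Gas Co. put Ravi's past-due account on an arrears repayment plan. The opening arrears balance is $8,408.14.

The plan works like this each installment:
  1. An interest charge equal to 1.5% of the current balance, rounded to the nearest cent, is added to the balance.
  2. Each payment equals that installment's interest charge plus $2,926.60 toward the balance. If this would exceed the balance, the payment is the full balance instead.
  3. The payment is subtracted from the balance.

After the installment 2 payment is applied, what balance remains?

$2,554.94

# | Opening | Interest | Payment | End bal
1 | $8,408.14 | $126.12 | $3,052.72 | $5,481.54
2 | $5,481.54 | $82.22 | $3,008.82 | $2,554.94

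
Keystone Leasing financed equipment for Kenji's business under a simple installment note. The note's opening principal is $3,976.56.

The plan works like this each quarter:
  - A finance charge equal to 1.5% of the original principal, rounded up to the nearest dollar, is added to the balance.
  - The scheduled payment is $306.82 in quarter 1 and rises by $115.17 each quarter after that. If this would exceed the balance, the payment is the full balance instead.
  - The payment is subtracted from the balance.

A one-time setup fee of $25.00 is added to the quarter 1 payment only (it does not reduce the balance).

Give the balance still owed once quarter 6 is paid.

Quarter 1: $3,976.56 +$60.00 interest = $4,036.56; pay $306.82 (+ $25.00 fee) → $3,729.74
Quarter 2: $3,729.74 +$60.00 interest = $3,789.74; pay $421.99 → $3,367.75
Quarter 3: $3,367.75 +$60.00 interest = $3,427.75; pay $537.16 → $2,890.59
Quarter 4: $2,890.59 +$60.00 interest = $2,950.59; pay $652.33 → $2,298.26
Quarter 5: $2,298.26 +$60.00 interest = $2,358.26; pay $767.50 → $1,590.76
Quarter 6: $1,590.76 +$60.00 interest = $1,650.76; pay $882.67 → $768.09

$768.09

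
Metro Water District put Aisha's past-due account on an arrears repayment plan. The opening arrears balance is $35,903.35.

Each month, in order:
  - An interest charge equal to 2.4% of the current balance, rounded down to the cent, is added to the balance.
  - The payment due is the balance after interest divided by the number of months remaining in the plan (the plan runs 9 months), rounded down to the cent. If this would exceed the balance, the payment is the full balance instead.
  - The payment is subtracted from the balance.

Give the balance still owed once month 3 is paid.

$25,700.63

# | Opening | Interest | Payment | End bal
1 | $35,903.35 | $861.68 | $4,085.00 | $32,680.03
2 | $32,680.03 | $784.32 | $4,183.04 | $29,281.31
3 | $29,281.31 | $702.75 | $4,283.43 | $25,700.63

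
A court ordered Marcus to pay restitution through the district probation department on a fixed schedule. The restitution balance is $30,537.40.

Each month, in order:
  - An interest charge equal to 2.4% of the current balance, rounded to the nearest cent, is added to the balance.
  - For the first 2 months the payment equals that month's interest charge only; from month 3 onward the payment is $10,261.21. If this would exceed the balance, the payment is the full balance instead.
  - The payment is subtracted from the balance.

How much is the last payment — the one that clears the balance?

# | Opening | Interest | Payment | End bal
1 | $30,537.40 | $732.90 | $732.90 | $30,537.40
2 | $30,537.40 | $732.90 | $732.90 | $30,537.40
3 | $30,537.40 | $732.90 | $10,261.21 | $21,009.09
4 | $21,009.09 | $504.22 | $10,261.21 | $11,252.10
5 | $11,252.10 | $270.05 | $10,261.21 | $1,260.94
6 | $1,260.94 | $30.26 | $1,291.20 | $0.00

$1,291.20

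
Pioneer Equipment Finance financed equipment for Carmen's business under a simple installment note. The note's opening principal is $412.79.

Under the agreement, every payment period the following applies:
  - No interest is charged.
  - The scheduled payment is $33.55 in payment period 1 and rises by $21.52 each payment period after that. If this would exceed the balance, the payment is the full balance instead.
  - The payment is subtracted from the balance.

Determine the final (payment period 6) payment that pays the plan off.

Payment period 1: opening $412.79; payment $33.55; balance $379.24
Payment period 2: opening $379.24; payment $55.07; balance $324.17
Payment period 3: opening $324.17; payment $76.59; balance $247.58
Payment period 4: opening $247.58; payment $98.11; balance $149.47
Payment period 5: opening $149.47; payment $119.63; balance $29.84
Payment period 6: opening $29.84; payment $29.84; balance $0.00

$29.84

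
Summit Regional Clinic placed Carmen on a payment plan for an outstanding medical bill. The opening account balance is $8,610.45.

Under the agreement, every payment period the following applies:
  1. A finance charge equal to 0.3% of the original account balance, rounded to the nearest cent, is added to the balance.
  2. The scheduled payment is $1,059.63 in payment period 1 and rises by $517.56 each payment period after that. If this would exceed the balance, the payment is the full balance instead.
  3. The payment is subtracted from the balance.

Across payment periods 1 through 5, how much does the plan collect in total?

$8,739.60

Payment period 1: opening $8,610.45; interest $25.83 → $8,636.28; payment $1,059.63; balance $7,576.65
Payment period 2: opening $7,576.65; interest $25.83 → $7,602.48; payment $1,577.19; balance $6,025.29
Payment period 3: opening $6,025.29; interest $25.83 → $6,051.12; payment $2,094.75; balance $3,956.37
Payment period 4: opening $3,956.37; interest $25.83 → $3,982.20; payment $2,612.31; balance $1,369.89
Payment period 5: opening $1,369.89; interest $25.83 → $1,395.72; payment $1,395.72; balance $0.00
Total paid: $8,739.60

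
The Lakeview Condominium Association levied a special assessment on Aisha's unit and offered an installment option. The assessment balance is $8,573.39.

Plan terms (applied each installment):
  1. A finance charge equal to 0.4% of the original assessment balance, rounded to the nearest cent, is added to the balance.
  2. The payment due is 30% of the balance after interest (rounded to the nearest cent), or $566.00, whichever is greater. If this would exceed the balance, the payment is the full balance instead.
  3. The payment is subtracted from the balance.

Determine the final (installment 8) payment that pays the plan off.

# | Opening | Interest | Payment | End bal
1 | $8,573.39 | $34.29 | $2,582.30 | $6,025.38
2 | $6,025.38 | $34.29 | $1,817.90 | $4,241.77
3 | $4,241.77 | $34.29 | $1,282.82 | $2,993.24
4 | $2,993.24 | $34.29 | $908.26 | $2,119.27
5 | $2,119.27 | $34.29 | $646.07 | $1,507.49
6 | $1,507.49 | $34.29 | $566.00 | $975.78
7 | $975.78 | $34.29 | $566.00 | $444.07
8 | $444.07 | $34.29 | $478.36 | $0.00

$478.36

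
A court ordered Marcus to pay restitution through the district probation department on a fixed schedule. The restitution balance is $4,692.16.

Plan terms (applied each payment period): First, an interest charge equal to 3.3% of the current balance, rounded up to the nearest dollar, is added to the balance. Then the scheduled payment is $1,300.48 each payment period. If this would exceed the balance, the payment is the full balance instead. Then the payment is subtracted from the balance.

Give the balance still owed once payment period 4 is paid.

Payment period 1: opening $4,692.16; interest $155.00 → $4,847.16; payment $1,300.48; balance $3,546.68
Payment period 2: opening $3,546.68; interest $118.00 → $3,664.68; payment $1,300.48; balance $2,364.20
Payment period 3: opening $2,364.20; interest $79.00 → $2,443.20; payment $1,300.48; balance $1,142.72
Payment period 4: opening $1,142.72; interest $38.00 → $1,180.72; payment $1,180.72; balance $0.00

$0.00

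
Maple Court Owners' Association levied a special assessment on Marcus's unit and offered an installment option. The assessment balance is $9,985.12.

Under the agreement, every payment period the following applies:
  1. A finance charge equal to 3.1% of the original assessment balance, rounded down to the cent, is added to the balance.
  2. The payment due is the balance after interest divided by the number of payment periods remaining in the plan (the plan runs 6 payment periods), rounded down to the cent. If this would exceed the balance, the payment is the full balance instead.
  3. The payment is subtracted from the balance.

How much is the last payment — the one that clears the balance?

Payment period 1: opening $9,985.12; interest $309.53 → $10,294.65; payment $1,715.77; balance $8,578.88
Payment period 2: opening $8,578.88; interest $309.53 → $8,888.41; payment $1,777.68; balance $7,110.73
Payment period 3: opening $7,110.73; interest $309.53 → $7,420.26; payment $1,855.06; balance $5,565.20
Payment period 4: opening $5,565.20; interest $309.53 → $5,874.73; payment $1,958.24; balance $3,916.49
Payment period 5: opening $3,916.49; interest $309.53 → $4,226.02; payment $2,113.01; balance $2,113.01
Payment period 6: opening $2,113.01; interest $309.53 → $2,422.54; payment $2,422.54; balance $0.00

$2,422.54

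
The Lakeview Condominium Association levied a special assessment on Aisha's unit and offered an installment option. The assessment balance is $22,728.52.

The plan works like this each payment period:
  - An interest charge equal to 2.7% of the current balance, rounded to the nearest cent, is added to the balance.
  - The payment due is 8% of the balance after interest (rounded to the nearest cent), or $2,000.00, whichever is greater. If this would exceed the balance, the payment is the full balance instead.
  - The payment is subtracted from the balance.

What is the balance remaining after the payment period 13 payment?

$1,477.08

Payment period 1: $22,728.52 +$613.67 interest = $23,342.19; pay $2,000.00 → $21,342.19
Payment period 2: $21,342.19 +$576.24 interest = $21,918.43; pay $2,000.00 → $19,918.43
Payment period 3: $19,918.43 +$537.80 interest = $20,456.23; pay $2,000.00 → $18,456.23
Payment period 4: $18,456.23 +$498.32 interest = $18,954.55; pay $2,000.00 → $16,954.55
Payment period 5: $16,954.55 +$457.77 interest = $17,412.32; pay $2,000.00 → $15,412.32
Payment period 6: $15,412.32 +$416.13 interest = $15,828.45; pay $2,000.00 → $13,828.45
Payment period 7: $13,828.45 +$373.37 interest = $14,201.82; pay $2,000.00 → $12,201.82
Payment period 8: $12,201.82 +$329.45 interest = $12,531.27; pay $2,000.00 → $10,531.27
Payment period 9: $10,531.27 +$284.34 interest = $10,815.61; pay $2,000.00 → $8,815.61
Payment period 10: $8,815.61 +$238.02 interest = $9,053.63; pay $2,000.00 → $7,053.63
Payment period 11: $7,053.63 +$190.45 interest = $7,244.08; pay $2,000.00 → $5,244.08
Payment period 12: $5,244.08 +$141.59 interest = $5,385.67; pay $2,000.00 → $3,385.67
Payment period 13: $3,385.67 +$91.41 interest = $3,477.08; pay $2,000.00 → $1,477.08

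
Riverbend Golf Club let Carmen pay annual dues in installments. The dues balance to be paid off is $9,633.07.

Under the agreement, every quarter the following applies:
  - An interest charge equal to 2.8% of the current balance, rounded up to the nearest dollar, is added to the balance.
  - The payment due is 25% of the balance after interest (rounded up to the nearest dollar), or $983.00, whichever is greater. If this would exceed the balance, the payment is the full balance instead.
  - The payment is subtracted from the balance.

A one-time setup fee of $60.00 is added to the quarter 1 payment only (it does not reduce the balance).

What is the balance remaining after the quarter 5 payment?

$2,517.07

Quarter 1: $9,633.07 +$270.00 interest = $9,903.07; pay $2,476.00 (+ $60.00 fee) → $7,427.07
Quarter 2: $7,427.07 +$208.00 interest = $7,635.07; pay $1,909.00 → $5,726.07
Quarter 3: $5,726.07 +$161.00 interest = $5,887.07; pay $1,472.00 → $4,415.07
Quarter 4: $4,415.07 +$124.00 interest = $4,539.07; pay $1,135.00 → $3,404.07
Quarter 5: $3,404.07 +$96.00 interest = $3,500.07; pay $983.00 → $2,517.07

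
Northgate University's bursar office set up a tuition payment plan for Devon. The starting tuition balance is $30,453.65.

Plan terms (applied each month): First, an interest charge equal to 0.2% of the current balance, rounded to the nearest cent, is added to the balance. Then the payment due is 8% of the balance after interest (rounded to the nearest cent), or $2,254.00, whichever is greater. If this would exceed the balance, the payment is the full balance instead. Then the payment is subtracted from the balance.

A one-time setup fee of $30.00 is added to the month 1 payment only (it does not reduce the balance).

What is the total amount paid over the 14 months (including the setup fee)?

Month 1: opening $30,453.65; interest $60.91 → $30,514.56; payment $2,441.16 (+ $30.00 fee); balance $28,073.40
Month 2: opening $28,073.40; interest $56.15 → $28,129.55; payment $2,254.00; balance $25,875.55
Month 3: opening $25,875.55; interest $51.75 → $25,927.30; payment $2,254.00; balance $23,673.30
Month 4: opening $23,673.30; interest $47.35 → $23,720.65; payment $2,254.00; balance $21,466.65
Month 5: opening $21,466.65; interest $42.93 → $21,509.58; payment $2,254.00; balance $19,255.58
Month 6: opening $19,255.58; interest $38.51 → $19,294.09; payment $2,254.00; balance $17,040.09
Month 7: opening $17,040.09; interest $34.08 → $17,074.17; payment $2,254.00; balance $14,820.17
Month 8: opening $14,820.17; interest $29.64 → $14,849.81; payment $2,254.00; balance $12,595.81
Month 9: opening $12,595.81; interest $25.19 → $12,621.00; payment $2,254.00; balance $10,367.00
Month 10: opening $10,367.00; interest $20.73 → $10,387.73; payment $2,254.00; balance $8,133.73
Month 11: opening $8,133.73; interest $16.27 → $8,150.00; payment $2,254.00; balance $5,896.00
Month 12: opening $5,896.00; interest $11.79 → $5,907.79; payment $2,254.00; balance $3,653.79
Month 13: opening $3,653.79; interest $7.31 → $3,661.10; payment $2,254.00; balance $1,407.10
Month 14: opening $1,407.10; interest $2.81 → $1,409.91; payment $1,409.91; balance $0.00
Total paid: $30,929.07

$30,929.07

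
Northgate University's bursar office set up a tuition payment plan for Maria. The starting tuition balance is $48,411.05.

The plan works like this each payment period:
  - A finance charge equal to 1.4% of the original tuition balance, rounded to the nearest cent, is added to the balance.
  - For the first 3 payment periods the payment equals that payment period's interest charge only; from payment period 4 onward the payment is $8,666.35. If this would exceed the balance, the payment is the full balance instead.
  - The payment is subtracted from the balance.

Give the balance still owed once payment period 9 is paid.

Payment period 1: $48,411.05 +$677.75 interest = $49,088.80; pay $677.75 → $48,411.05
Payment period 2: $48,411.05 +$677.75 interest = $49,088.80; pay $677.75 → $48,411.05
Payment period 3: $48,411.05 +$677.75 interest = $49,088.80; pay $677.75 → $48,411.05
Payment period 4: $48,411.05 +$677.75 interest = $49,088.80; pay $8,666.35 → $40,422.45
Payment period 5: $40,422.45 +$677.75 interest = $41,100.20; pay $8,666.35 → $32,433.85
Payment period 6: $32,433.85 +$677.75 interest = $33,111.60; pay $8,666.35 → $24,445.25
Payment period 7: $24,445.25 +$677.75 interest = $25,123.00; pay $8,666.35 → $16,456.65
Payment period 8: $16,456.65 +$677.75 interest = $17,134.40; pay $8,666.35 → $8,468.05
Payment period 9: $8,468.05 +$677.75 interest = $9,145.80; pay $8,666.35 → $479.45

$479.45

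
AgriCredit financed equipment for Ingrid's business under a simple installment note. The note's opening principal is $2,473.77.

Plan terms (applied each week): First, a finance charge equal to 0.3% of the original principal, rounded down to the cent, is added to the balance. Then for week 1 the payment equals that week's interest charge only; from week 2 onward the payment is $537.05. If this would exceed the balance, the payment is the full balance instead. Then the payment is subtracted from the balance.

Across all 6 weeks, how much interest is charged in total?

# | Opening | Interest | Payment | End bal
1 | $2,473.77 | $7.42 | $7.42 | $2,473.77
2 | $2,473.77 | $7.42 | $537.05 | $1,944.14
3 | $1,944.14 | $7.42 | $537.05 | $1,414.51
4 | $1,414.51 | $7.42 | $537.05 | $884.88
5 | $884.88 | $7.42 | $537.05 | $355.25
6 | $355.25 | $7.42 | $362.67 | $0.00
Total interest: $7.42 + $7.42 + $7.42 + $7.42 + $7.42 + $7.42 = $44.52

$44.52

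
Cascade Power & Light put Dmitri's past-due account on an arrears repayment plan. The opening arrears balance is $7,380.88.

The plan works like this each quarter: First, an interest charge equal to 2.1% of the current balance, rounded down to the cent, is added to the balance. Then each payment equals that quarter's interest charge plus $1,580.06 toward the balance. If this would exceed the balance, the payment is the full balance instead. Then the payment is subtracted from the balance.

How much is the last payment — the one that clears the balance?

Quarter 1: $7,380.88 +$154.99 interest = $7,535.87; pay $1,735.05 → $5,800.82
Quarter 2: $5,800.82 +$121.81 interest = $5,922.63; pay $1,701.87 → $4,220.76
Quarter 3: $4,220.76 +$88.63 interest = $4,309.39; pay $1,668.69 → $2,640.70
Quarter 4: $2,640.70 +$55.45 interest = $2,696.15; pay $1,635.51 → $1,060.64
Quarter 5: $1,060.64 +$22.27 interest = $1,082.91; pay $1,082.91 → $0.00

$1,082.91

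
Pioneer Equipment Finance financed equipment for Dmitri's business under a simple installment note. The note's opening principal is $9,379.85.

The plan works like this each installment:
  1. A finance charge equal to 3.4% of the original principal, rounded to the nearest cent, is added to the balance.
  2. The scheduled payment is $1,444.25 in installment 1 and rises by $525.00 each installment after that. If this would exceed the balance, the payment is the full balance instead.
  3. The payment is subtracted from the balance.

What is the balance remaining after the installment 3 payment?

Installment 1: $9,379.85 +$318.91 interest = $9,698.76; pay $1,444.25 → $8,254.51
Installment 2: $8,254.51 +$318.91 interest = $8,573.42; pay $1,969.25 → $6,604.17
Installment 3: $6,604.17 +$318.91 interest = $6,923.08; pay $2,494.25 → $4,428.83

$4,428.83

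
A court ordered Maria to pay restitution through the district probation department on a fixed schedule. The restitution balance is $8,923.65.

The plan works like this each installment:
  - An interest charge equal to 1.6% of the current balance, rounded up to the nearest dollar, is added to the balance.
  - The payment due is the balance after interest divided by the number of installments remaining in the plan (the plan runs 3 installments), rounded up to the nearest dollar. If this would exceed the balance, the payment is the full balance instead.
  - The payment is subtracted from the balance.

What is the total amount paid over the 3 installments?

Installment 1: opening $8,923.65; interest $143.00 → $9,066.65; payment $3,023.00; balance $6,043.65
Installment 2: opening $6,043.65; interest $97.00 → $6,140.65; payment $3,071.00; balance $3,069.65
Installment 3: opening $3,069.65; interest $50.00 → $3,119.65; payment $3,119.65; balance $0.00
Total paid: $9,213.65

$9,213.65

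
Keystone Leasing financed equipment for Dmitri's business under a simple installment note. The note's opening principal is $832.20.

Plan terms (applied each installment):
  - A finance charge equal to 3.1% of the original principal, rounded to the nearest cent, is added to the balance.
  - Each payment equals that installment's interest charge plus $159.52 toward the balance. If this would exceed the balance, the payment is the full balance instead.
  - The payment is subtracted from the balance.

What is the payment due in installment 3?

$185.32

# | Opening | Interest | Payment | End bal
1 | $832.20 | $25.80 | $185.32 | $672.68
2 | $672.68 | $25.80 | $185.32 | $513.16
3 | $513.16 | $25.80 | $185.32 | $353.64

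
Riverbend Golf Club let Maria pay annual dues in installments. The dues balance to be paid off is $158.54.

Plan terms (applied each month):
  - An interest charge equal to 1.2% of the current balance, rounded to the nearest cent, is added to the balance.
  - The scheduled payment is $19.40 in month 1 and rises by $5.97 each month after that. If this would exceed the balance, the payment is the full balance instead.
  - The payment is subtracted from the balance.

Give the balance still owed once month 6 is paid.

Month 1: opening $158.54; interest $1.90 → $160.44; payment $19.40; balance $141.04
Month 2: opening $141.04; interest $1.69 → $142.73; payment $25.37; balance $117.36
Month 3: opening $117.36; interest $1.41 → $118.77; payment $31.34; balance $87.43
Month 4: opening $87.43; interest $1.05 → $88.48; payment $37.31; balance $51.17
Month 5: opening $51.17; interest $0.61 → $51.78; payment $43.28; balance $8.50
Month 6: opening $8.50; interest $0.10 → $8.60; payment $8.60; balance $0.00

$0.00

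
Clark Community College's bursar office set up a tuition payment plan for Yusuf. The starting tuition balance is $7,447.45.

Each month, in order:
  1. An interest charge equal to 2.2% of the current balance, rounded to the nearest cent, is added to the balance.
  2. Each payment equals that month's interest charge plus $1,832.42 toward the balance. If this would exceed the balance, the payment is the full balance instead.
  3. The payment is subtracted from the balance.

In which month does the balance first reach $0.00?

5

# | Opening | Interest | Payment | End bal
1 | $7,447.45 | $163.84 | $1,996.26 | $5,615.03
2 | $5,615.03 | $123.53 | $1,955.95 | $3,782.61
3 | $3,782.61 | $83.22 | $1,915.64 | $1,950.19
4 | $1,950.19 | $42.90 | $1,875.32 | $117.77
5 | $117.77 | $2.59 | $120.36 | $0.00
Balance reaches $0.00 in month 5.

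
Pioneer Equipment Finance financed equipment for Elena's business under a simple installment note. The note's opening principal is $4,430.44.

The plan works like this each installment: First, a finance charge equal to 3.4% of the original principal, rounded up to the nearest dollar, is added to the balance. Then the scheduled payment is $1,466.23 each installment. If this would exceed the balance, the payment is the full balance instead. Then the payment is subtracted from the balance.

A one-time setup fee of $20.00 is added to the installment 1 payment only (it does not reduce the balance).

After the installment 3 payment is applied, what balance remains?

Installment 1: opening $4,430.44; interest $151.00 → $4,581.44; payment $1,466.23 (+ $20.00 fee); balance $3,115.21
Installment 2: opening $3,115.21; interest $151.00 → $3,266.21; payment $1,466.23; balance $1,799.98
Installment 3: opening $1,799.98; interest $151.00 → $1,950.98; payment $1,466.23; balance $484.75

$484.75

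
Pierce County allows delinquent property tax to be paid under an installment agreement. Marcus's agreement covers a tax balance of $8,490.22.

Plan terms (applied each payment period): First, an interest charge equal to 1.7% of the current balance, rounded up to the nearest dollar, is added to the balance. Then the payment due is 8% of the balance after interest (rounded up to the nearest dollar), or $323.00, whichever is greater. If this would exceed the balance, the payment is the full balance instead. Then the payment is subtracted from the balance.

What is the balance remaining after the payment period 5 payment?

# | Opening | Interest | Payment | End bal
1 | $8,490.22 | $145.00 | $691.00 | $7,944.22
2 | $7,944.22 | $136.00 | $647.00 | $7,433.22
3 | $7,433.22 | $127.00 | $605.00 | $6,955.22
4 | $6,955.22 | $119.00 | $566.00 | $6,508.22
5 | $6,508.22 | $111.00 | $530.00 | $6,089.22

$6,089.22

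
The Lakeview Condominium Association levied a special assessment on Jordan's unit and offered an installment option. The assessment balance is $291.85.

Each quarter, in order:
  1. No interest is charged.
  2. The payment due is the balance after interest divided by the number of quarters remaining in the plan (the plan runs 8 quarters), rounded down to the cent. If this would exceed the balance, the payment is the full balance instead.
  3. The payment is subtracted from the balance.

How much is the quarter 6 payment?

Quarter 1: $291.85 − $36.48 → $255.37
Quarter 2: $255.37 − $36.48 → $218.89
Quarter 3: $218.89 − $36.48 → $182.41
Quarter 4: $182.41 − $36.48 → $145.93
Quarter 5: $145.93 − $36.48 → $109.45
Quarter 6: $109.45 − $36.48 → $72.97

$36.48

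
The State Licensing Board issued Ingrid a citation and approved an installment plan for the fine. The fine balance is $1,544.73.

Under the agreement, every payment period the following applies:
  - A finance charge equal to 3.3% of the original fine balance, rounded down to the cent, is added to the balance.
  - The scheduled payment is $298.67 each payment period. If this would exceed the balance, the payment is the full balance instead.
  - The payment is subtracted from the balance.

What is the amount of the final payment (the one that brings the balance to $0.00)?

$109.50

# | Opening | Interest | Payment | End bal
1 | $1,544.73 | $50.97 | $298.67 | $1,297.03
2 | $1,297.03 | $50.97 | $298.67 | $1,049.33
3 | $1,049.33 | $50.97 | $298.67 | $801.63
4 | $801.63 | $50.97 | $298.67 | $553.93
5 | $553.93 | $50.97 | $298.67 | $306.23
6 | $306.23 | $50.97 | $298.67 | $58.53
7 | $58.53 | $50.97 | $109.50 | $0.00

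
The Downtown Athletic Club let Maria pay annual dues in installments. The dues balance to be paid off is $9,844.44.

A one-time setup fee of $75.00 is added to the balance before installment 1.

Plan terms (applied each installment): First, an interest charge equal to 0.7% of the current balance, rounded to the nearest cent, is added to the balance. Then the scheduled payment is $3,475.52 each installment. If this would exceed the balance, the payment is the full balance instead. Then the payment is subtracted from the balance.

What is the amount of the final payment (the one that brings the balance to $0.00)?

$3,105.01

Installment 1: $9,919.44 +$69.44 interest = $9,988.88; pay $3,475.52 → $6,513.36
Installment 2: $6,513.36 +$45.59 interest = $6,558.95; pay $3,475.52 → $3,083.43
Installment 3: $3,083.43 +$21.58 interest = $3,105.01; pay $3,105.01 → $0.00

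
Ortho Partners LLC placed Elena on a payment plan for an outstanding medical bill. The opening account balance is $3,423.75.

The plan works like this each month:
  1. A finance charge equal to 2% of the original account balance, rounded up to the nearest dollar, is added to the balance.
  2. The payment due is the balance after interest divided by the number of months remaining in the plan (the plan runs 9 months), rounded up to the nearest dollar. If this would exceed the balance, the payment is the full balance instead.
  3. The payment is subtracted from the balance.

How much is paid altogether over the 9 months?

$4,044.75

Month 1: opening $3,423.75; interest $69.00 → $3,492.75; payment $389.00; balance $3,103.75
Month 2: opening $3,103.75; interest $69.00 → $3,172.75; payment $397.00; balance $2,775.75
Month 3: opening $2,775.75; interest $69.00 → $2,844.75; payment $407.00; balance $2,437.75
Month 4: opening $2,437.75; interest $69.00 → $2,506.75; payment $418.00; balance $2,088.75
Month 5: opening $2,088.75; interest $69.00 → $2,157.75; payment $432.00; balance $1,725.75
Month 6: opening $1,725.75; interest $69.00 → $1,794.75; payment $449.00; balance $1,345.75
Month 7: opening $1,345.75; interest $69.00 → $1,414.75; payment $472.00; balance $942.75
Month 8: opening $942.75; interest $69.00 → $1,011.75; payment $506.00; balance $505.75
Month 9: opening $505.75; interest $69.00 → $574.75; payment $574.75; balance $0.00
Total paid: $4,044.75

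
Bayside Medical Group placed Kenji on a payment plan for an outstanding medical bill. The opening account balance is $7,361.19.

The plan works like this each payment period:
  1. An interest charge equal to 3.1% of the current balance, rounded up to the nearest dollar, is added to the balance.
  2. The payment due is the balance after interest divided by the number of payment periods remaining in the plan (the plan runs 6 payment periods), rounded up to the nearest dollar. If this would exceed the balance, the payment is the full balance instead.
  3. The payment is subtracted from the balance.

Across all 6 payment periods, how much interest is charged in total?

Payment period 1: $7,361.19 +$229.00 interest = $7,590.19; pay $1,266.00 → $6,324.19
Payment period 2: $6,324.19 +$197.00 interest = $6,521.19; pay $1,305.00 → $5,216.19
Payment period 3: $5,216.19 +$162.00 interest = $5,378.19; pay $1,345.00 → $4,033.19
Payment period 4: $4,033.19 +$126.00 interest = $4,159.19; pay $1,387.00 → $2,772.19
Payment period 5: $2,772.19 +$86.00 interest = $2,858.19; pay $1,430.00 → $1,428.19
Payment period 6: $1,428.19 +$45.00 interest = $1,473.19; pay $1,473.19 → $0.00
Total interest: $229.00 + $197.00 + $162.00 + $126.00 + $86.00 + $45.00 = $845.00

$845.00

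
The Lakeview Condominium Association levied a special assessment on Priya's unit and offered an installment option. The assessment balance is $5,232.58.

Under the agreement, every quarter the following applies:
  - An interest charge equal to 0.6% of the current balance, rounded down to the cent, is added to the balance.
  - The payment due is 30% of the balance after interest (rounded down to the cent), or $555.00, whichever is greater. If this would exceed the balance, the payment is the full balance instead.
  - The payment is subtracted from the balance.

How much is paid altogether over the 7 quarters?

$5,325.80

Quarter 1: $5,232.58 +$31.39 interest = $5,263.97; pay $1,579.19 → $3,684.78
Quarter 2: $3,684.78 +$22.10 interest = $3,706.88; pay $1,112.06 → $2,594.82
Quarter 3: $2,594.82 +$15.56 interest = $2,610.38; pay $783.11 → $1,827.27
Quarter 4: $1,827.27 +$10.96 interest = $1,838.23; pay $555.00 → $1,283.23
Quarter 5: $1,283.23 +$7.69 interest = $1,290.92; pay $555.00 → $735.92
Quarter 6: $735.92 +$4.41 interest = $740.33; pay $555.00 → $185.33
Quarter 7: $185.33 +$1.11 interest = $186.44; pay $186.44 → $0.00
Total paid: $5,325.80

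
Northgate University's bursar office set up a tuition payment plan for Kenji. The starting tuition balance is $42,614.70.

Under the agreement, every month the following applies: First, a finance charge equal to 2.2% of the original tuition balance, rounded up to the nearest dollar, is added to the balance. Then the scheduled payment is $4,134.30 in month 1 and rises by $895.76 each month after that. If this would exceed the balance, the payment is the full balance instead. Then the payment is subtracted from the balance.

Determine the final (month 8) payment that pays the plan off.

Month 1: $42,614.70 +$938.00 interest = $43,552.70; pay $4,134.30 → $39,418.40
Month 2: $39,418.40 +$938.00 interest = $40,356.40; pay $5,030.06 → $35,326.34
Month 3: $35,326.34 +$938.00 interest = $36,264.34; pay $5,925.82 → $30,338.52
Month 4: $30,338.52 +$938.00 interest = $31,276.52; pay $6,821.58 → $24,454.94
Month 5: $24,454.94 +$938.00 interest = $25,392.94; pay $7,717.34 → $17,675.60
Month 6: $17,675.60 +$938.00 interest = $18,613.60; pay $8,613.10 → $10,000.50
Month 7: $10,000.50 +$938.00 interest = $10,938.50; pay $9,508.86 → $1,429.64
Month 8: $1,429.64 +$938.00 interest = $2,367.64; pay $2,367.64 → $0.00

$2,367.64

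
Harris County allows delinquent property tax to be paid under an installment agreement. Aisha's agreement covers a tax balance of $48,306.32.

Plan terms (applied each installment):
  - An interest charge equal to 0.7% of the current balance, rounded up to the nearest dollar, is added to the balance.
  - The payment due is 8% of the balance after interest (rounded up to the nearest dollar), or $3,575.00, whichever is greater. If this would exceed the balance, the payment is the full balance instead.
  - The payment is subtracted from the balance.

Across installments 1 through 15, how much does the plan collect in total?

$50,898.32

Installment 1: opening $48,306.32; interest $339.00 → $48,645.32; payment $3,892.00; balance $44,753.32
Installment 2: opening $44,753.32; interest $314.00 → $45,067.32; payment $3,606.00; balance $41,461.32
Installment 3: opening $41,461.32; interest $291.00 → $41,752.32; payment $3,575.00; balance $38,177.32
Installment 4: opening $38,177.32; interest $268.00 → $38,445.32; payment $3,575.00; balance $34,870.32
Installment 5: opening $34,870.32; interest $245.00 → $35,115.32; payment $3,575.00; balance $31,540.32
Installment 6: opening $31,540.32; interest $221.00 → $31,761.32; payment $3,575.00; balance $28,186.32
Installment 7: opening $28,186.32; interest $198.00 → $28,384.32; payment $3,575.00; balance $24,809.32
Installment 8: opening $24,809.32; interest $174.00 → $24,983.32; payment $3,575.00; balance $21,408.32
Installment 9: opening $21,408.32; interest $150.00 → $21,558.32; payment $3,575.00; balance $17,983.32
Installment 10: opening $17,983.32; interest $126.00 → $18,109.32; payment $3,575.00; balance $14,534.32
Installment 11: opening $14,534.32; interest $102.00 → $14,636.32; payment $3,575.00; balance $11,061.32
Installment 12: opening $11,061.32; interest $78.00 → $11,139.32; payment $3,575.00; balance $7,564.32
Installment 13: opening $7,564.32; interest $53.00 → $7,617.32; payment $3,575.00; balance $4,042.32
Installment 14: opening $4,042.32; interest $29.00 → $4,071.32; payment $3,575.00; balance $496.32
Installment 15: opening $496.32; interest $4.00 → $500.32; payment $500.32; balance $0.00
Total paid: $50,898.32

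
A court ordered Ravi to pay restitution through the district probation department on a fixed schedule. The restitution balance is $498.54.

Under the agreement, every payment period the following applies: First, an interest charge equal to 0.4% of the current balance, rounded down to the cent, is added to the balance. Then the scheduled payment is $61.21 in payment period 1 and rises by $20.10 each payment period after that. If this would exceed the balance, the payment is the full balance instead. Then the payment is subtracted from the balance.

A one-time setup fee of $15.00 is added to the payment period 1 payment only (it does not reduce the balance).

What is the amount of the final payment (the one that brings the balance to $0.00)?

Payment period 1: opening $498.54; interest $1.99 → $500.53; payment $61.21 (+ $15.00 fee); balance $439.32
Payment period 2: opening $439.32; interest $1.75 → $441.07; payment $81.31; balance $359.76
Payment period 3: opening $359.76; interest $1.43 → $361.19; payment $101.41; balance $259.78
Payment period 4: opening $259.78; interest $1.03 → $260.81; payment $121.51; balance $139.30
Payment period 5: opening $139.30; interest $0.55 → $139.85; payment $139.85; balance $0.00

$139.85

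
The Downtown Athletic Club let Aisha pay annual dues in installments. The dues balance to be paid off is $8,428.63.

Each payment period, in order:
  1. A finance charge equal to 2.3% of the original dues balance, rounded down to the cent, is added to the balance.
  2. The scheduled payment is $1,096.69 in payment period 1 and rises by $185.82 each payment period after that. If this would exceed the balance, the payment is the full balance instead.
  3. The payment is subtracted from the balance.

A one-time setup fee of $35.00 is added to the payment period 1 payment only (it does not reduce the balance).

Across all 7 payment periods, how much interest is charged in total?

$1,356.95

Payment period 1: opening $8,428.63; interest $193.85 → $8,622.48; payment $1,096.69 (+ $35.00 fee); balance $7,525.79
Payment period 2: opening $7,525.79; interest $193.85 → $7,719.64; payment $1,282.51; balance $6,437.13
Payment period 3: opening $6,437.13; interest $193.85 → $6,630.98; payment $1,468.33; balance $5,162.65
Payment period 4: opening $5,162.65; interest $193.85 → $5,356.50; payment $1,654.15; balance $3,702.35
Payment period 5: opening $3,702.35; interest $193.85 → $3,896.20; payment $1,839.97; balance $2,056.23
Payment period 6: opening $2,056.23; interest $193.85 → $2,250.08; payment $2,025.79; balance $224.29
Payment period 7: opening $224.29; interest $193.85 → $418.14; payment $418.14; balance $0.00
Total interest: $193.85 + $193.85 + $193.85 + $193.85 + $193.85 + $193.85 + $193.85 = $1,356.95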